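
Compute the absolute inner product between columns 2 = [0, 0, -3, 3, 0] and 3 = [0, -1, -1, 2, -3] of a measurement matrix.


Inner product: 0*0 + 0*-1 + -3*-1 + 3*2 + 0*-3
Products: [0, 0, 3, 6, 0]
Sum = 9.
|dot| = 9.

9


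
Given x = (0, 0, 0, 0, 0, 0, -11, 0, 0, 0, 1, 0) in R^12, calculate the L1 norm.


Non-zero entries: [(6, -11), (10, 1)]
Absolute values: [11, 1]
||x||_1 = sum = 12.

12


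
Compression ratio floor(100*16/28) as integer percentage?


100*m/n = 100*16/28 ≈ 57.1429.
floor = 57.

57


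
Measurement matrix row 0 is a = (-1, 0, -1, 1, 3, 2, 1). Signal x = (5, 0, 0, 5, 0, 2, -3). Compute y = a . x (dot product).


Non-zero terms: ['-1*5', '1*5', '2*2', '1*-3']
Products: [-5, 5, 4, -3]
y = sum = 1.

1


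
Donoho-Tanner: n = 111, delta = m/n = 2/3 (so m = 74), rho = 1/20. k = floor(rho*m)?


m = 2/3*111 = 74.
rho = 1/20.
rho*m = 1/20*74 = 3.7.
k = floor(3.7) = 3.

3


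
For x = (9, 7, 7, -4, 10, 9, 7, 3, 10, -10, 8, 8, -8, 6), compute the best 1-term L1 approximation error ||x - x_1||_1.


Sorted |x_i| descending: [10, 10, 10, 9, 9, 8, 8, 8, 7, 7, 7, 6, 4, 3]
Keep top 1: [10]
Tail entries: [10, 10, 9, 9, 8, 8, 8, 7, 7, 7, 6, 4, 3]
L1 error = sum of tail = 96.

96


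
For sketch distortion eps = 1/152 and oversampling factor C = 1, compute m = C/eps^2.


1/eps = 152.
(1/eps)^2 = 23104.
m = 1*23104 = 23104.

23104


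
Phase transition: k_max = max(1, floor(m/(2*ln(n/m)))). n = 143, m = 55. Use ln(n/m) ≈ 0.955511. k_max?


n/m = 143/55 = 13/5.
ln(n/m) ≈ 0.955511.
2*ln(n/m) ≈ 1.911022.
m/(2*ln(n/m)) ≈ 55/1.911022 ≈ 28.7804.
floor = 28.
k_max = max(1, 28) = 28.

28


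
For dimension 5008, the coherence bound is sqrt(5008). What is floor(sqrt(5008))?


70^2 = 4900 <= 5008 < 5041 = 71^2, so 70 <= sqrt(5008) < 71.
floor(sqrt(5008)) = 70.

70


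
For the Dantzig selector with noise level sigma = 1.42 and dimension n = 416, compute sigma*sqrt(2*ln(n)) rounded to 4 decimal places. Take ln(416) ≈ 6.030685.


ln(416) ≈ 6.030685.
2*ln(n) ≈ 12.06137.
sqrt(2*ln(n)) ≈ sqrt(12.06137) ≈ 3.472948.
threshold ≈ 1.42*3.472948 = 4.93158616 ≈ 4.9316.

4.9316


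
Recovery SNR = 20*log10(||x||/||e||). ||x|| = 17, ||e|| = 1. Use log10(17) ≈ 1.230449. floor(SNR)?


||x||/||e|| = 17/1 = 17.
log10(17) ≈ 1.230449.
20*log10(||x||/||e||) ≈ 20*1.230449 = 24.60898.
floor(24.60898) = 24.

24


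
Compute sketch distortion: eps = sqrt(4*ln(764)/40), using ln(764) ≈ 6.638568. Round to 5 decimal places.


ln(764) ≈ 6.638568.
4*ln(N)/m ≈ 4*6.638568/40 ≈ 0.6638568.
eps = sqrt(0.6638568) ≈ 0.8147741 ≈ 0.81477.

0.81477


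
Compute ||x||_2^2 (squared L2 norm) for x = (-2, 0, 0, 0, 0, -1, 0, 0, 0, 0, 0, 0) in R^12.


Non-zero entries: [(0, -2), (5, -1)]
Squares: [4, 1]
||x||_2^2 = sum = 5.

5


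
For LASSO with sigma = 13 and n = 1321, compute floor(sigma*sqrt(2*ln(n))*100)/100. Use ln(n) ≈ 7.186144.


ln(1321) ≈ 7.186144.
2*ln(n) ≈ 14.372288.
sqrt(2*ln(n)) ≈ sqrt(14.372288) ≈ 3.79108.
lambda ≈ 13*3.79108 = 49.28404.
floor(lambda*100)/100 = 49.28.

49.28


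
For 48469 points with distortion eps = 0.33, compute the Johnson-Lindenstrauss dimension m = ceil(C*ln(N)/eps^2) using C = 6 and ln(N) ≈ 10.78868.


ln(48469) ≈ 10.78868.
eps^2 = 0.33^2 = 0.1089.
C*ln(N)/eps^2 ≈ 6*10.78868/0.1089 ≈ 594.4176.
m = ceil(594.4176) = 595.

595


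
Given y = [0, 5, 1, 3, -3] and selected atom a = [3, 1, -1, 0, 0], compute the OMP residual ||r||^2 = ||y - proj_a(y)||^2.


a^T a = 11.
a^T y = 4.
coeff = 4/11 = 4/11.
||r||^2 = 468/11.

468/11


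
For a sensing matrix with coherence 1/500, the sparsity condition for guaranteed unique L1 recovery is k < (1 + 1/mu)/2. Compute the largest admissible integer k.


1/mu = 500.
1 + 1/mu = 501.
(1 + 1/mu)/2 = 250.5 is not an integer, so k_max = floor(250.5) = 250.

250


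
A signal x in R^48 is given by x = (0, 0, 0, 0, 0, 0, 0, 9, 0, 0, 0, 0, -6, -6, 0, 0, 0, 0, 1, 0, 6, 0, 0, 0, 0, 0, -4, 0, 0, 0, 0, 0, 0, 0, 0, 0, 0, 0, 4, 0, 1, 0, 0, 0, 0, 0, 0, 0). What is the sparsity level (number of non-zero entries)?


Non-zero positions: [7, 12, 13, 18, 20, 26, 38, 40].
Sparsity = 8.

8


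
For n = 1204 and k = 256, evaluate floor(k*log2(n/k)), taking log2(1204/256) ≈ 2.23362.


log2(n/k) = log2(1204/256) ≈ 2.23362.
k*log2(n/k) ≈ 256*2.23362 = 571.80672.
floor(571.80672) = 571.

571


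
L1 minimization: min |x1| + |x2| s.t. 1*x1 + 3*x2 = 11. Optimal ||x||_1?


Axis intercepts:
  x1 = 11, x2 = 0: L1 = 11
  x1 = 0, x2 = 11/3: L1 = 11/3
x* = (0, 11/3)
||x*||_1 = 11/3.

11/3


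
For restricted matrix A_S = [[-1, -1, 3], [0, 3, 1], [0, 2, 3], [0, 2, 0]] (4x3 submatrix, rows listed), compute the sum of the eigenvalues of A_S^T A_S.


Sum of eigenvalues of A_S^T A_S = trace(A_S^T A_S) = sum of squared column norms of A_S.
A_S^T A_S diagonal: [1, 18, 19].
trace = 1 + 18 + 19 = 38.

38


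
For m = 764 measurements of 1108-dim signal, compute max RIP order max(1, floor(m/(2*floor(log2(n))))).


floor(log2(1108)) = 10.
2*10 = 20.
m/(2*floor(log2(n))) = 764/20 ≈ 38.2.
floor = 38.
k = max(1, 38) = 38.

38


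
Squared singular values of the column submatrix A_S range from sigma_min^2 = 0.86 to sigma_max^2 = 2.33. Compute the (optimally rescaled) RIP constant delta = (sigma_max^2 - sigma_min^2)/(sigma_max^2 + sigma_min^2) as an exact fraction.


lambda_max - lambda_min = 2.33 - 0.86 = 1.47.
lambda_max + lambda_min = 2.33 + 0.86 = 3.19.
delta = 1.47/3.19 = 147/319.

147/319


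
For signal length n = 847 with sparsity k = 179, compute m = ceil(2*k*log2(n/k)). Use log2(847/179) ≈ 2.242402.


log2(n/k) = log2(847/179) ≈ 2.242402.
2*k*log2(n/k) ≈ 2*179*2.242402 = 802.779916.
m = ceil(802.779916) = 803.

803


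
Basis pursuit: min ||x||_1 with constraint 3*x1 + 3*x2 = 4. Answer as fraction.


Axis intercepts:
  x1 = 4/3, x2 = 0: L1 = 4/3
  x1 = 0, x2 = 4/3: L1 = 4/3
x* = (4/3, 0)
||x*||_1 = 4/3.

4/3


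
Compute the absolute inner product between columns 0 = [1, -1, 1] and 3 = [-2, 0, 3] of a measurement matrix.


Inner product: 1*-2 + -1*0 + 1*3
Products: [-2, 0, 3]
Sum = 1.
|dot| = 1.

1


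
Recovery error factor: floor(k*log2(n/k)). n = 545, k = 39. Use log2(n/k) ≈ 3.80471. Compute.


log2(n/k) = log2(545/39) ≈ 3.80471.
k*log2(n/k) ≈ 39*3.80471 = 148.38369.
floor(148.38369) = 148.

148


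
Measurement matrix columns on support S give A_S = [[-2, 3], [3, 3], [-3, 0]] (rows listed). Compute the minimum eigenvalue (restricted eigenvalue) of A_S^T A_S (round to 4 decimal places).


A_S^T A_S = [[22, 3], [3, 18]].
trace = 40.
det = 387.
disc = trace^2 - 4*det = 1600 - 4*387 = 52.
sqrt(52) ≈ 7.211103.
lam_min = (40 - sqrt(52))/2 ≈ (40 - 7.211103)/2 = 16.3944485 ≈ 16.3944.

16.3944


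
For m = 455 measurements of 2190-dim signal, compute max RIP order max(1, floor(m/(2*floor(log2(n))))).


floor(log2(2190)) = 11.
2*11 = 22.
m/(2*floor(log2(n))) = 455/22 ≈ 20.6818.
floor = 20.
k = max(1, 20) = 20.

20


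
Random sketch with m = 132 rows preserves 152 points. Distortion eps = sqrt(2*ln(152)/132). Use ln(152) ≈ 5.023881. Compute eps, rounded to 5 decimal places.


ln(152) ≈ 5.023881.
2*ln(N)/m ≈ 2*5.023881/132 ≈ 0.07611941.
eps = sqrt(0.07611941) ≈ 0.2758975 ≈ 0.27590.

0.27590


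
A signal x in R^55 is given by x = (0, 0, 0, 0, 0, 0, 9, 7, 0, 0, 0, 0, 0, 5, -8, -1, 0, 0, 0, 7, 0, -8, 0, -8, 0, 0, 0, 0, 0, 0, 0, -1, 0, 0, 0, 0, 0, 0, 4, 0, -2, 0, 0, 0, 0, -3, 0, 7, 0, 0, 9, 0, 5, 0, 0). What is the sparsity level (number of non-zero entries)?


Non-zero positions: [6, 7, 13, 14, 15, 19, 21, 23, 31, 38, 40, 45, 47, 50, 52].
Sparsity = 15.

15


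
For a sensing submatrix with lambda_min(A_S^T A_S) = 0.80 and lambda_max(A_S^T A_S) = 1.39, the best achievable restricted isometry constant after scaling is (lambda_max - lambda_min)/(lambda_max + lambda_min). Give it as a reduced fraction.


lambda_max - lambda_min = 1.39 - 0.80 = 0.59.
lambda_max + lambda_min = 1.39 + 0.80 = 2.19.
delta = 0.59/2.19 = 59/219.

59/219


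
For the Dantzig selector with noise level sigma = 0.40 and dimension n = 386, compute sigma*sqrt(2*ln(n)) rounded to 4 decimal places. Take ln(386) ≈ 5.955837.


ln(386) ≈ 5.955837.
2*ln(n) ≈ 11.911674.
sqrt(2*ln(n)) ≈ sqrt(11.911674) ≈ 3.451329.
threshold ≈ 0.40*3.451329 = 1.3805316 ≈ 1.3805.

1.3805


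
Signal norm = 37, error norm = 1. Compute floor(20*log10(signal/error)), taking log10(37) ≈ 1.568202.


||x||/||e|| = 37/1 = 37.
log10(37) ≈ 1.568202.
20*log10(||x||/||e||) ≈ 20*1.568202 = 31.36404.
floor(31.36404) = 31.

31


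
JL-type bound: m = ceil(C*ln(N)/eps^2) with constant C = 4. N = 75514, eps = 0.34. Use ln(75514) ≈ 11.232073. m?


ln(75514) ≈ 11.232073.
eps^2 = 0.34^2 = 0.1156.
C*ln(N)/eps^2 ≈ 4*11.232073/0.1156 ≈ 388.653.
m = ceil(388.653) = 389.

389


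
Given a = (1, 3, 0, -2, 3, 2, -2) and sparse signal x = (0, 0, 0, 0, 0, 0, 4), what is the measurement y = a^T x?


Non-zero terms: ['-2*4']
Products: [-8]
y = sum = -8.

-8


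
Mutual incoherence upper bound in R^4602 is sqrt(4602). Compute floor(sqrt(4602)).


67^2 = 4489 <= 4602 < 4624 = 68^2, so 67 <= sqrt(4602) < 68.
floor(sqrt(4602)) = 67.

67


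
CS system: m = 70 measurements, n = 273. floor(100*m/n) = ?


100*m/n = 100*70/273 ≈ 25.641.
floor = 25.

25


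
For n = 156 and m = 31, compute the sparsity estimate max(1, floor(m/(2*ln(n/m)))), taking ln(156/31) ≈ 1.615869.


n/m = 156/31.
ln(n/m) ≈ 1.615869.
2*ln(n/m) ≈ 3.231738.
m/(2*ln(n/m)) ≈ 31/3.231738 ≈ 9.5924.
floor = 9.
k_max = max(1, 9) = 9.

9


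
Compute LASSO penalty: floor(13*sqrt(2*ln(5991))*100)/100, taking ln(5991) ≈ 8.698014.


ln(5991) ≈ 8.698014.
2*ln(n) ≈ 17.396028.
sqrt(2*ln(n)) ≈ sqrt(17.396028) ≈ 4.170855.
lambda ≈ 13*4.170855 = 54.221115.
floor(lambda*100)/100 = 54.22.

54.22


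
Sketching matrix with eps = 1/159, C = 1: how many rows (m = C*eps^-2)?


1/eps = 159.
(1/eps)^2 = 25281.
m = 1*25281 = 25281.

25281


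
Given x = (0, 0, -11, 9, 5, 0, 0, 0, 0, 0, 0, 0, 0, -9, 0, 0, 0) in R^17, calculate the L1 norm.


Non-zero entries: [(2, -11), (3, 9), (4, 5), (13, -9)]
Absolute values: [11, 9, 5, 9]
||x||_1 = sum = 34.

34


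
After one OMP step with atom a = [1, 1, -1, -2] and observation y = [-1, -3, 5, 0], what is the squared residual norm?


a^T a = 7.
a^T y = -9.
coeff = -9/7 = -9/7.
||r||^2 = 164/7.

164/7


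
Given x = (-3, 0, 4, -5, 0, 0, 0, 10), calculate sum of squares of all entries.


Non-zero entries: [(0, -3), (2, 4), (3, -5), (7, 10)]
Squares: [9, 16, 25, 100]
||x||_2^2 = sum = 150.

150


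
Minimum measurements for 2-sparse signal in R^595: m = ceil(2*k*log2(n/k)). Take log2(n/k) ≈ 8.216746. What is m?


log2(n/k) = log2(595/2) ≈ 8.216746.
2*k*log2(n/k) ≈ 2*2*8.216746 = 32.866984.
m = ceil(32.866984) = 33.

33


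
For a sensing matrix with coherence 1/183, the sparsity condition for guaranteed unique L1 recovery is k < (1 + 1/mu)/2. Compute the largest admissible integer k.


1/mu = 183.
1 + 1/mu = 184.
(1 + 1/mu)/2 = 92 is an integer and the inequality is strict, so k_max = 92 - 1 = 91.

91


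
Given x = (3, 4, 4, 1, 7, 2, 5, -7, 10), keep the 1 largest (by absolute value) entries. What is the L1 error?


Sorted |x_i| descending: [10, 7, 7, 5, 4, 4, 3, 2, 1]
Keep top 1: [10]
Tail entries: [7, 7, 5, 4, 4, 3, 2, 1]
L1 error = sum of tail = 33.

33


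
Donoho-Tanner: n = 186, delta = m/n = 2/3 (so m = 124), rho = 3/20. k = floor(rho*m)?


m = 2/3*186 = 124.
rho = 3/20.
rho*m = 3/20*124 = 18.6.
k = floor(18.6) = 18.

18


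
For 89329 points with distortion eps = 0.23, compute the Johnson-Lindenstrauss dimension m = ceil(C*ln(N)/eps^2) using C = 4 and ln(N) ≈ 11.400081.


ln(89329) ≈ 11.400081.
eps^2 = 0.23^2 = 0.0529.
C*ln(N)/eps^2 ≈ 4*11.400081/0.0529 ≈ 862.0099.
m = ceil(862.0099) = 863.

863


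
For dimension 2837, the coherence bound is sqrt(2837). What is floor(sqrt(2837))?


53^2 = 2809 <= 2837 < 2916 = 54^2, so 53 <= sqrt(2837) < 54.
floor(sqrt(2837)) = 53.

53


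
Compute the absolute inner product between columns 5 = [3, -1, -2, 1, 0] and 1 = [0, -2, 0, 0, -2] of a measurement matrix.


Inner product: 3*0 + -1*-2 + -2*0 + 1*0 + 0*-2
Products: [0, 2, 0, 0, 0]
Sum = 2.
|dot| = 2.

2


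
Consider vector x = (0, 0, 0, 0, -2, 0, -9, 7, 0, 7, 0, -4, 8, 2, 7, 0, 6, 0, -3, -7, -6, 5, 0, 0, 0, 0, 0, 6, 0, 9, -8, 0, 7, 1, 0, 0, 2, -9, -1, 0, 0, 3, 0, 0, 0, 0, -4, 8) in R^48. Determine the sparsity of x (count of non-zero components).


Non-zero positions: [4, 6, 7, 9, 11, 12, 13, 14, 16, 18, 19, 20, 21, 27, 29, 30, 32, 33, 36, 37, 38, 41, 46, 47].
Sparsity = 24.

24


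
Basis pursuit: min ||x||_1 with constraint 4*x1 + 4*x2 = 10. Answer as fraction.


Axis intercepts:
  x1 = 5/2, x2 = 0: L1 = 5/2
  x1 = 0, x2 = 5/2: L1 = 5/2
x* = (5/2, 0)
||x*||_1 = 5/2.

5/2


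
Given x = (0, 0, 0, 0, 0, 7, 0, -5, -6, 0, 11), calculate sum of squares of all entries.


Non-zero entries: [(5, 7), (7, -5), (8, -6), (10, 11)]
Squares: [49, 25, 36, 121]
||x||_2^2 = sum = 231.

231


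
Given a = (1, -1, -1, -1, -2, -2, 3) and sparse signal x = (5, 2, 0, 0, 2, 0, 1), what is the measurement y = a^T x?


Non-zero terms: ['1*5', '-1*2', '-2*2', '3*1']
Products: [5, -2, -4, 3]
y = sum = 2.

2


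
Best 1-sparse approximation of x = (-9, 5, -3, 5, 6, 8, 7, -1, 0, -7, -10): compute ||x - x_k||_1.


Sorted |x_i| descending: [10, 9, 8, 7, 7, 6, 5, 5, 3, 1, 0]
Keep top 1: [10]
Tail entries: [9, 8, 7, 7, 6, 5, 5, 3, 1, 0]
L1 error = sum of tail = 51.

51


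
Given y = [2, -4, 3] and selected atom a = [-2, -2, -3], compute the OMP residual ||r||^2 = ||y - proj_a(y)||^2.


a^T a = 17.
a^T y = -5.
coeff = -5/17 = -5/17.
||r||^2 = 468/17.

468/17


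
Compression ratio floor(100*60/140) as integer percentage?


100*m/n = 100*60/140 ≈ 42.8571.
floor = 42.

42


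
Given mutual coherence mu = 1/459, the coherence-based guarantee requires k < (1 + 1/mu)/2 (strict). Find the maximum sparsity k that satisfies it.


1/mu = 459.
1 + 1/mu = 460.
(1 + 1/mu)/2 = 230 is an integer and the inequality is strict, so k_max = 230 - 1 = 229.

229


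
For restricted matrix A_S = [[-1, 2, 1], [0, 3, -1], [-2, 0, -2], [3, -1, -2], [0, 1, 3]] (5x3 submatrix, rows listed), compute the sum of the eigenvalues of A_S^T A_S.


Sum of eigenvalues of A_S^T A_S = trace(A_S^T A_S) = sum of squared column norms of A_S.
A_S^T A_S diagonal: [14, 15, 19].
trace = 14 + 15 + 19 = 48.

48


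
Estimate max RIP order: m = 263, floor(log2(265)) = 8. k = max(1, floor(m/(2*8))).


floor(log2(265)) = 8.
2*8 = 16.
m/(2*floor(log2(n))) = 263/16 ≈ 16.4375.
floor = 16.
k = max(1, 16) = 16.

16


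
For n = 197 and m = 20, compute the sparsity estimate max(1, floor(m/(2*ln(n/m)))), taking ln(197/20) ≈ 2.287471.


n/m = 197/20.
ln(n/m) ≈ 2.287471.
2*ln(n/m) ≈ 4.574942.
m/(2*ln(n/m)) ≈ 20/4.574942 ≈ 4.3716.
floor = 4.
k_max = max(1, 4) = 4.

4


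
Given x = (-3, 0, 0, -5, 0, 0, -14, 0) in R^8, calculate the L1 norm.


Non-zero entries: [(0, -3), (3, -5), (6, -14)]
Absolute values: [3, 5, 14]
||x||_1 = sum = 22.

22


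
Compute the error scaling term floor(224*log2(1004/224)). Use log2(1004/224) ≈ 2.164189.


log2(n/k) = log2(1004/224) ≈ 2.164189.
k*log2(n/k) ≈ 224*2.164189 = 484.778336.
floor(484.778336) = 484.

484


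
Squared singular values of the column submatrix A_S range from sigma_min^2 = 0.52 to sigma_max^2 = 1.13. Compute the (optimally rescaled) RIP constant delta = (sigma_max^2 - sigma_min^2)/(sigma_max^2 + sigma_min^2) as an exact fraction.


lambda_max - lambda_min = 1.13 - 0.52 = 0.61.
lambda_max + lambda_min = 1.13 + 0.52 = 1.65.
delta = 0.61/1.65 = 61/165.

61/165


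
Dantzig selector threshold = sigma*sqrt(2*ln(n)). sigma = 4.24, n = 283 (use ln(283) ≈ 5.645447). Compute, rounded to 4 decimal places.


ln(283) ≈ 5.645447.
2*ln(n) ≈ 11.290894.
sqrt(2*ln(n)) ≈ sqrt(11.290894) ≈ 3.360193.
threshold ≈ 4.24*3.360193 = 14.24721832 ≈ 14.2472.

14.2472


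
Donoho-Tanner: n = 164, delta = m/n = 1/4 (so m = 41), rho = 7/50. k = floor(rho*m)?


m = 1/4*164 = 41.
rho = 7/50.
rho*m = 7/50*41 = 5.74.
k = floor(5.74) = 5.

5


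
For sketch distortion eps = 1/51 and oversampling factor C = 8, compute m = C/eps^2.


1/eps = 51.
(1/eps)^2 = 2601.
m = 8*2601 = 20808.

20808


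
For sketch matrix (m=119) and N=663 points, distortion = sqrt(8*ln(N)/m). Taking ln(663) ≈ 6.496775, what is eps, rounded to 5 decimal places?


ln(663) ≈ 6.496775.
8*ln(N)/m ≈ 8*6.496775/119 ≈ 0.43675798.
eps = sqrt(0.43675798) ≈ 0.6608767 ≈ 0.66088.

0.66088


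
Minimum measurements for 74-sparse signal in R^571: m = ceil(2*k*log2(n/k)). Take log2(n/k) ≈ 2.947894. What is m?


log2(n/k) = log2(571/74) ≈ 2.947894.
2*k*log2(n/k) ≈ 2*74*2.947894 = 436.288312.
m = ceil(436.288312) = 437.

437


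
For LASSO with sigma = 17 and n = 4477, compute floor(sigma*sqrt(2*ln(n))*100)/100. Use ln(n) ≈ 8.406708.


ln(4477) ≈ 8.406708.
2*ln(n) ≈ 16.813416.
sqrt(2*ln(n)) ≈ sqrt(16.813416) ≈ 4.100417.
lambda ≈ 17*4.100417 = 69.707089.
floor(lambda*100)/100 = 69.70.

69.70


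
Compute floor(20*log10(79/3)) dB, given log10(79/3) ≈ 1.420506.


||x||/||e|| = 79/3.
log10(79/3) ≈ 1.420506.
20*log10(||x||/||e||) ≈ 20*1.420506 = 28.41012.
floor(28.41012) = 28.

28


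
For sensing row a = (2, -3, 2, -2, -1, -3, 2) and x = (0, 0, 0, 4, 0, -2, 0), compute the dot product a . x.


Non-zero terms: ['-2*4', '-3*-2']
Products: [-8, 6]
y = sum = -2.

-2


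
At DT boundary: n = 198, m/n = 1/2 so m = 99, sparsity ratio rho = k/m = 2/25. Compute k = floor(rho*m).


m = 1/2*198 = 99.
rho = 2/25.
rho*m = 2/25*99 = 7.92.
k = floor(7.92) = 7.

7


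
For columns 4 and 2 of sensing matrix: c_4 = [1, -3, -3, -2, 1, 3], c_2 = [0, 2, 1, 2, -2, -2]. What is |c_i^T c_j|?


Inner product: 1*0 + -3*2 + -3*1 + -2*2 + 1*-2 + 3*-2
Products: [0, -6, -3, -4, -2, -6]
Sum = -21.
|dot| = 21.

21


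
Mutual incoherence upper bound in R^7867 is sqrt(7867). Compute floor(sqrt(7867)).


88^2 = 7744 <= 7867 < 7921 = 89^2, so 88 <= sqrt(7867) < 89.
floor(sqrt(7867)) = 88.

88


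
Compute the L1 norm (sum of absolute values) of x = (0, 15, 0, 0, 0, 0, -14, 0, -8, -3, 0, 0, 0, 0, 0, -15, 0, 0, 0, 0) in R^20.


Non-zero entries: [(1, 15), (6, -14), (8, -8), (9, -3), (15, -15)]
Absolute values: [15, 14, 8, 3, 15]
||x||_1 = sum = 55.

55


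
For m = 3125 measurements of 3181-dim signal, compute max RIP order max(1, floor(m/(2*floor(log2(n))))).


floor(log2(3181)) = 11.
2*11 = 22.
m/(2*floor(log2(n))) = 3125/22 ≈ 142.0455.
floor = 142.
k = max(1, 142) = 142.

142


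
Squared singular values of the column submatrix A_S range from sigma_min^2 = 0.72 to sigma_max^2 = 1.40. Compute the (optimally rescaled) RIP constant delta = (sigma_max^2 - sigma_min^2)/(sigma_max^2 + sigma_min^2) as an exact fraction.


lambda_max - lambda_min = 1.40 - 0.72 = 0.68.
lambda_max + lambda_min = 1.40 + 0.72 = 2.12.
delta = 0.68/2.12 = 68/212 = 17/53.

17/53


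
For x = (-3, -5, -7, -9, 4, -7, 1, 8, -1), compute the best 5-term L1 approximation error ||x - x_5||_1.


Sorted |x_i| descending: [9, 8, 7, 7, 5, 4, 3, 1, 1]
Keep top 5: [9, 8, 7, 7, 5]
Tail entries: [4, 3, 1, 1]
L1 error = sum of tail = 9.

9


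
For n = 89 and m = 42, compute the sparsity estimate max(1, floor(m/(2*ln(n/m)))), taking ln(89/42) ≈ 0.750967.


n/m = 89/42.
ln(n/m) ≈ 0.750967.
2*ln(n/m) ≈ 1.501934.
m/(2*ln(n/m)) ≈ 42/1.501934 ≈ 27.9639.
floor = 27.
k_max = max(1, 27) = 27.

27


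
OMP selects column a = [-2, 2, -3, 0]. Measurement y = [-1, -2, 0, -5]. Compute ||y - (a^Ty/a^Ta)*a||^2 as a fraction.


a^T a = 17.
a^T y = -2.
coeff = -2/17 = -2/17.
||r||^2 = 506/17.

506/17


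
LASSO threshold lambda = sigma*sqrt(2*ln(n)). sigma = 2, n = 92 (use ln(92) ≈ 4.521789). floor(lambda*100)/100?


ln(92) ≈ 4.521789.
2*ln(n) ≈ 9.043578.
sqrt(2*ln(n)) ≈ sqrt(9.043578) ≈ 3.007254.
lambda ≈ 2*3.007254 = 6.014508.
floor(lambda*100)/100 = 6.01.

6.01


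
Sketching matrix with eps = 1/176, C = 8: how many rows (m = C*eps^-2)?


1/eps = 176.
(1/eps)^2 = 30976.
m = 8*30976 = 247808.

247808


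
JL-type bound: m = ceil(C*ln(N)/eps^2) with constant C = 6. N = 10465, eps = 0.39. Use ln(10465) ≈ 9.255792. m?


ln(10465) ≈ 9.255792.
eps^2 = 0.39^2 = 0.1521.
C*ln(N)/eps^2 ≈ 6*9.255792/0.1521 ≈ 365.12.
m = ceil(365.12) = 366.

366


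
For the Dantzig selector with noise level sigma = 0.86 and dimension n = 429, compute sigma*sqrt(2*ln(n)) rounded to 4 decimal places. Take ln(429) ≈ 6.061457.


ln(429) ≈ 6.061457.
2*ln(n) ≈ 12.122914.
sqrt(2*ln(n)) ≈ sqrt(12.122914) ≈ 3.481798.
threshold ≈ 0.86*3.481798 = 2.99434628 ≈ 2.9943.

2.9943


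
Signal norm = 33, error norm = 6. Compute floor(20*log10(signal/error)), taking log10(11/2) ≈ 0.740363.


||x||/||e|| = 33/6 = 11/2.
log10(11/2) ≈ 0.740363.
20*log10(||x||/||e||) ≈ 20*0.740363 = 14.80726.
floor(14.80726) = 14.

14


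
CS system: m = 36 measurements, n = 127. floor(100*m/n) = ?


100*m/n = 100*36/127 ≈ 28.3465.
floor = 28.

28


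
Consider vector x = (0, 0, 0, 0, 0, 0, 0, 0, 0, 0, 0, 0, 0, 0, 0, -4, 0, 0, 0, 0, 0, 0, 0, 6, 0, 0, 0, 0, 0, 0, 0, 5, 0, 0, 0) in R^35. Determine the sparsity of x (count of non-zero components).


Non-zero positions: [15, 23, 31].
Sparsity = 3.

3


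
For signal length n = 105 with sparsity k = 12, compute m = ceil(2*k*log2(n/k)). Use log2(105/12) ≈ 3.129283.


log2(n/k) = log2(105/12) ≈ 3.129283.
2*k*log2(n/k) ≈ 2*12*3.129283 = 75.102792.
m = ceil(75.102792) = 76.

76


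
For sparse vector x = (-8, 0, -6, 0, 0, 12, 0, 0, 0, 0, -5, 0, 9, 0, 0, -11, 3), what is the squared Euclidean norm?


Non-zero entries: [(0, -8), (2, -6), (5, 12), (10, -5), (12, 9), (15, -11), (16, 3)]
Squares: [64, 36, 144, 25, 81, 121, 9]
||x||_2^2 = sum = 480.

480


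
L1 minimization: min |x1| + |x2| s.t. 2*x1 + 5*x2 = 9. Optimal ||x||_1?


Axis intercepts:
  x1 = 9/2, x2 = 0: L1 = 9/2
  x1 = 0, x2 = 9/5: L1 = 9/5
x* = (0, 9/5)
||x*||_1 = 9/5.

9/5


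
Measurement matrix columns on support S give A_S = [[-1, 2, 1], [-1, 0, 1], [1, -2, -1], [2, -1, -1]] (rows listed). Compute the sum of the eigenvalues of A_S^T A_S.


Sum of eigenvalues of A_S^T A_S = trace(A_S^T A_S) = sum of squared column norms of A_S.
A_S^T A_S diagonal: [7, 9, 4].
trace = 7 + 9 + 4 = 20.

20


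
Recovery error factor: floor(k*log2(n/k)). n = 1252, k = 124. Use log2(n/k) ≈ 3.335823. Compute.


log2(n/k) = log2(1252/124) ≈ 3.335823.
k*log2(n/k) ≈ 124*3.335823 = 413.642052.
floor(413.642052) = 413.

413


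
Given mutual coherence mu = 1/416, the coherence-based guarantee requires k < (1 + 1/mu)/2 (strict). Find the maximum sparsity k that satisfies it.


1/mu = 416.
1 + 1/mu = 417.
(1 + 1/mu)/2 = 208.5 is not an integer, so k_max = floor(208.5) = 208.

208


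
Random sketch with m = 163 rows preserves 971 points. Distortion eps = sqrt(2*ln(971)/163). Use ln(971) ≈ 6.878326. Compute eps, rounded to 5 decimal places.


ln(971) ≈ 6.878326.
2*ln(N)/m ≈ 2*6.878326/163 ≈ 0.08439664.
eps = sqrt(0.08439664) ≈ 0.290511 ≈ 0.29051.

0.29051


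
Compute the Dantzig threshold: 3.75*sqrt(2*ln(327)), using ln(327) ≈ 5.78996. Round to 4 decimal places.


ln(327) ≈ 5.78996.
2*ln(n) ≈ 11.57992.
sqrt(2*ln(n)) ≈ sqrt(11.57992) ≈ 3.402928.
threshold ≈ 3.75*3.402928 = 12.76098 ≈ 12.7610.

12.7610


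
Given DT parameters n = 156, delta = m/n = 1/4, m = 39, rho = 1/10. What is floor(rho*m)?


m = 1/4*156 = 39.
rho = 1/10.
rho*m = 1/10*39 = 3.9.
k = floor(3.9) = 3.

3


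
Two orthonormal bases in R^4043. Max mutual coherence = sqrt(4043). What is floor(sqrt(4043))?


63^2 = 3969 <= 4043 < 4096 = 64^2, so 63 <= sqrt(4043) < 64.
floor(sqrt(4043)) = 63.

63


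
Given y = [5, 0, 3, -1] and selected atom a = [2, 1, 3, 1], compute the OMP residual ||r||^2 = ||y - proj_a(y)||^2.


a^T a = 15.
a^T y = 18.
coeff = 18/15 = 6/5.
||r||^2 = 67/5.

67/5


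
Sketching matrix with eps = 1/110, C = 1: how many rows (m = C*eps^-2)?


1/eps = 110.
(1/eps)^2 = 12100.
m = 1*12100 = 12100.

12100


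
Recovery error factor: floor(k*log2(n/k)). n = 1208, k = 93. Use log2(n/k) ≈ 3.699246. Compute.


log2(n/k) = log2(1208/93) ≈ 3.699246.
k*log2(n/k) ≈ 93*3.699246 = 344.029878.
floor(344.029878) = 344.

344


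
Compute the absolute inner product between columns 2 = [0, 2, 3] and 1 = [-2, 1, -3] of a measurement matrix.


Inner product: 0*-2 + 2*1 + 3*-3
Products: [0, 2, -9]
Sum = -7.
|dot| = 7.

7


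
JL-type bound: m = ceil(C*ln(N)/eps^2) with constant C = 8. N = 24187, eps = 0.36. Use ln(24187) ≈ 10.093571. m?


ln(24187) ≈ 10.093571.
eps^2 = 0.36^2 = 0.1296.
C*ln(N)/eps^2 ≈ 8*10.093571/0.1296 ≈ 623.0599.
m = ceil(623.0599) = 624.

624


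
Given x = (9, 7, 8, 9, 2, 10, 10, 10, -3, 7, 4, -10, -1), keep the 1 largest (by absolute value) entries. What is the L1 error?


Sorted |x_i| descending: [10, 10, 10, 10, 9, 9, 8, 7, 7, 4, 3, 2, 1]
Keep top 1: [10]
Tail entries: [10, 10, 10, 9, 9, 8, 7, 7, 4, 3, 2, 1]
L1 error = sum of tail = 80.

80


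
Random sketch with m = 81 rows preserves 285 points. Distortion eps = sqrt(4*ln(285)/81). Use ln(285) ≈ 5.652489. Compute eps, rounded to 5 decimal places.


ln(285) ≈ 5.652489.
4*ln(N)/m ≈ 4*5.652489/81 ≈ 0.27913526.
eps = sqrt(0.27913526) ≈ 0.5283325 ≈ 0.52833.

0.52833


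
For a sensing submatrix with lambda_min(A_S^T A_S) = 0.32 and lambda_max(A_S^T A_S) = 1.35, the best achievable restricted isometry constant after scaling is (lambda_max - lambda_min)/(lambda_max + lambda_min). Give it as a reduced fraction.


lambda_max - lambda_min = 1.35 - 0.32 = 1.03.
lambda_max + lambda_min = 1.35 + 0.32 = 1.67.
delta = 1.03/1.67 = 103/167.

103/167


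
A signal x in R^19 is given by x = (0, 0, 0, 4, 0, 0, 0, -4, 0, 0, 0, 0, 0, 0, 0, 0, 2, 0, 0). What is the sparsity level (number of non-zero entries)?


Non-zero positions: [3, 7, 16].
Sparsity = 3.

3


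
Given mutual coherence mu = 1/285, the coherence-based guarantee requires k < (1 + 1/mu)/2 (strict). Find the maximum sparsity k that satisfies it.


1/mu = 285.
1 + 1/mu = 286.
(1 + 1/mu)/2 = 143 is an integer and the inequality is strict, so k_max = 143 - 1 = 142.

142


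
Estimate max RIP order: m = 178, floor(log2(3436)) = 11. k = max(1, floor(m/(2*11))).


floor(log2(3436)) = 11.
2*11 = 22.
m/(2*floor(log2(n))) = 178/22 ≈ 8.0909.
floor = 8.
k = max(1, 8) = 8.

8


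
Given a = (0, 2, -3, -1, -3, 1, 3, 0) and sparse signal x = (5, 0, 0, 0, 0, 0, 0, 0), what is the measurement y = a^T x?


Non-zero terms: ['0*5']
Products: [0]
y = sum = 0.

0


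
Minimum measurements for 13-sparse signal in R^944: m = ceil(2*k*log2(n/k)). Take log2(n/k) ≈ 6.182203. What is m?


log2(n/k) = log2(944/13) ≈ 6.182203.
2*k*log2(n/k) ≈ 2*13*6.182203 = 160.737278.
m = ceil(160.737278) = 161.

161


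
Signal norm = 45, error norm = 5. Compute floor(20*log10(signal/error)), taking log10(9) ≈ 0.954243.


||x||/||e|| = 45/5 = 9.
log10(9) ≈ 0.954243.
20*log10(||x||/||e||) ≈ 20*0.954243 = 19.08486.
floor(19.08486) = 19.

19


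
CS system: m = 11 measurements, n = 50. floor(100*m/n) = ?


100*m/n = 100*11/50 ≈ 22.0.
floor = 22.

22


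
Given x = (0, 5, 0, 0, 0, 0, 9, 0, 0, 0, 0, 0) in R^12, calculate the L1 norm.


Non-zero entries: [(1, 5), (6, 9)]
Absolute values: [5, 9]
||x||_1 = sum = 14.

14


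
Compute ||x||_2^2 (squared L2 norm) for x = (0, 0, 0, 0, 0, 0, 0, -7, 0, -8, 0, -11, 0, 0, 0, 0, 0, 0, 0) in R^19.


Non-zero entries: [(7, -7), (9, -8), (11, -11)]
Squares: [49, 64, 121]
||x||_2^2 = sum = 234.

234


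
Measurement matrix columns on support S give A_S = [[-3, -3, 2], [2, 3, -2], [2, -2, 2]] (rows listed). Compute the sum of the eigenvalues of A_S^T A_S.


Sum of eigenvalues of A_S^T A_S = trace(A_S^T A_S) = sum of squared column norms of A_S.
A_S^T A_S diagonal: [17, 22, 12].
trace = 17 + 22 + 12 = 51.

51


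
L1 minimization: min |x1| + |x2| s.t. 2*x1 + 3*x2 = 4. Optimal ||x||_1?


Axis intercepts:
  x1 = 2, x2 = 0: L1 = 2
  x1 = 0, x2 = 4/3: L1 = 4/3
x* = (0, 4/3)
||x*||_1 = 4/3.

4/3


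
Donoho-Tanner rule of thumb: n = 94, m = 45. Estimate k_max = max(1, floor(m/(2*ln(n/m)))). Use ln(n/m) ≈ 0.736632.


n/m = 94/45.
ln(n/m) ≈ 0.736632.
2*ln(n/m) ≈ 1.473264.
m/(2*ln(n/m)) ≈ 45/1.473264 ≈ 30.5444.
floor = 30.
k_max = max(1, 30) = 30.

30


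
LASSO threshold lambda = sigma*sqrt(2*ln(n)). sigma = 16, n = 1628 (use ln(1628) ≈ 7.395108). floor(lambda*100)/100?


ln(1628) ≈ 7.395108.
2*ln(n) ≈ 14.790216.
sqrt(2*ln(n)) ≈ sqrt(14.790216) ≈ 3.845805.
lambda ≈ 16*3.845805 = 61.53288.
floor(lambda*100)/100 = 61.53.

61.53


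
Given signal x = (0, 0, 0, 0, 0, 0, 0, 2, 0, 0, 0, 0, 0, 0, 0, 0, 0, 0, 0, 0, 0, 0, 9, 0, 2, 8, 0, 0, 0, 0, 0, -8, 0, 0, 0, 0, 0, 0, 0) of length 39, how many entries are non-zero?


Non-zero positions: [7, 22, 24, 25, 31].
Sparsity = 5.

5


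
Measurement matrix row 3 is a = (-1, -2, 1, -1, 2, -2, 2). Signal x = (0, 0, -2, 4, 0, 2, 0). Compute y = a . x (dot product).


Non-zero terms: ['1*-2', '-1*4', '-2*2']
Products: [-2, -4, -4]
y = sum = -10.

-10


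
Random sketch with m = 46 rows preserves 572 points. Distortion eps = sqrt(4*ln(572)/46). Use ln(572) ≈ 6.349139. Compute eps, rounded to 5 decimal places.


ln(572) ≈ 6.349139.
4*ln(N)/m ≈ 4*6.349139/46 ≈ 0.55209904.
eps = sqrt(0.55209904) ≈ 0.7430337 ≈ 0.74303.

0.74303


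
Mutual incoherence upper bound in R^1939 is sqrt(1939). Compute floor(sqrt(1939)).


44^2 = 1936 <= 1939 < 2025 = 45^2, so 44 <= sqrt(1939) < 45.
floor(sqrt(1939)) = 44.

44


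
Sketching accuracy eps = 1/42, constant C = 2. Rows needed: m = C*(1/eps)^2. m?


1/eps = 42.
(1/eps)^2 = 1764.
m = 2*1764 = 3528.

3528


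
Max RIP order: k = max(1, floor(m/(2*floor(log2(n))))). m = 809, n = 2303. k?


floor(log2(2303)) = 11.
2*11 = 22.
m/(2*floor(log2(n))) = 809/22 ≈ 36.7727.
floor = 36.
k = max(1, 36) = 36.

36


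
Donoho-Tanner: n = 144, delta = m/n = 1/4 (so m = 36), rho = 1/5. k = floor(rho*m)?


m = 1/4*144 = 36.
rho = 1/5.
rho*m = 1/5*36 = 7.2.
k = floor(7.2) = 7.

7


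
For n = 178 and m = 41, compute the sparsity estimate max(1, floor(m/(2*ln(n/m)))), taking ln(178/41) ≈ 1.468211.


n/m = 178/41.
ln(n/m) ≈ 1.468211.
2*ln(n/m) ≈ 2.936422.
m/(2*ln(n/m)) ≈ 41/2.936422 ≈ 13.9626.
floor = 13.
k_max = max(1, 13) = 13.

13


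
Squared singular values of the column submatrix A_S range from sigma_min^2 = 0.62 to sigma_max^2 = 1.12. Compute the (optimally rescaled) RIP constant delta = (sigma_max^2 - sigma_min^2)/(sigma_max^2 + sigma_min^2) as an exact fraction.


lambda_max - lambda_min = 1.12 - 0.62 = 0.50.
lambda_max + lambda_min = 1.12 + 0.62 = 1.74.
delta = 0.50/1.74 = 50/174 = 25/87.

25/87


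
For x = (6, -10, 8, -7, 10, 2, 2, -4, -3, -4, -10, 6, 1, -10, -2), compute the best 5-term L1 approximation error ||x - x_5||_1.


Sorted |x_i| descending: [10, 10, 10, 10, 8, 7, 6, 6, 4, 4, 3, 2, 2, 2, 1]
Keep top 5: [10, 10, 10, 10, 8]
Tail entries: [7, 6, 6, 4, 4, 3, 2, 2, 2, 1]
L1 error = sum of tail = 37.

37


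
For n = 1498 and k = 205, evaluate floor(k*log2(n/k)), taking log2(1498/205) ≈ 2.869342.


log2(n/k) = log2(1498/205) ≈ 2.869342.
k*log2(n/k) ≈ 205*2.869342 = 588.21511.
floor(588.21511) = 588.

588


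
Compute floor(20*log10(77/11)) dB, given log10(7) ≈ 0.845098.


||x||/||e|| = 77/11 = 7.
log10(7) ≈ 0.845098.
20*log10(||x||/||e||) ≈ 20*0.845098 = 16.90196.
floor(16.90196) = 16.

16


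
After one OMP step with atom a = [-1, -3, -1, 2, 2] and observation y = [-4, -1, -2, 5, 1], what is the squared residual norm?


a^T a = 19.
a^T y = 21.
coeff = 21/19 = 21/19.
||r||^2 = 452/19.

452/19


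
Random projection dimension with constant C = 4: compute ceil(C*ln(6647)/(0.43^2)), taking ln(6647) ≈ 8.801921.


ln(6647) ≈ 8.801921.
eps^2 = 0.43^2 = 0.1849.
C*ln(N)/eps^2 ≈ 4*8.801921/0.1849 ≈ 190.4147.
m = ceil(190.4147) = 191.

191


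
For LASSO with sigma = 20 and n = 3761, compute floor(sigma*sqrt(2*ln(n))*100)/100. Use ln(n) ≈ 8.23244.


ln(3761) ≈ 8.23244.
2*ln(n) ≈ 16.46488.
sqrt(2*ln(n)) ≈ sqrt(16.46488) ≈ 4.057694.
lambda ≈ 20*4.057694 = 81.15388.
floor(lambda*100)/100 = 81.15.

81.15


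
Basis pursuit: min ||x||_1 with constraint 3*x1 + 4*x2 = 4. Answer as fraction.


Axis intercepts:
  x1 = 4/3, x2 = 0: L1 = 4/3
  x1 = 0, x2 = 1: L1 = 1
x* = (0, 1)
||x*||_1 = 1.

1


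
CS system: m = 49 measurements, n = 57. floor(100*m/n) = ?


100*m/n = 100*49/57 ≈ 85.9649.
floor = 85.

85


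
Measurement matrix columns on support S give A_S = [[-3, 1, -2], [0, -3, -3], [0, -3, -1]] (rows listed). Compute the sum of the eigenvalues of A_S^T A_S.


Sum of eigenvalues of A_S^T A_S = trace(A_S^T A_S) = sum of squared column norms of A_S.
A_S^T A_S diagonal: [9, 19, 14].
trace = 9 + 19 + 14 = 42.

42


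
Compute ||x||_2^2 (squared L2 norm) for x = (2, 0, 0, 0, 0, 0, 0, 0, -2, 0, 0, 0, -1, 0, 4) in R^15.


Non-zero entries: [(0, 2), (8, -2), (12, -1), (14, 4)]
Squares: [4, 4, 1, 16]
||x||_2^2 = sum = 25.

25


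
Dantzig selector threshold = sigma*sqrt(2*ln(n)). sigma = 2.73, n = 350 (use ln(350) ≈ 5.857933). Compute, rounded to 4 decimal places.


ln(350) ≈ 5.857933.
2*ln(n) ≈ 11.715866.
sqrt(2*ln(n)) ≈ sqrt(11.715866) ≈ 3.422845.
threshold ≈ 2.73*3.422845 = 9.34436685 ≈ 9.3444.

9.3444


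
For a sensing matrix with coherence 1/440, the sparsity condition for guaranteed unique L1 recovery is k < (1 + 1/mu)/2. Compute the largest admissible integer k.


1/mu = 440.
1 + 1/mu = 441.
(1 + 1/mu)/2 = 220.5 is not an integer, so k_max = floor(220.5) = 220.

220


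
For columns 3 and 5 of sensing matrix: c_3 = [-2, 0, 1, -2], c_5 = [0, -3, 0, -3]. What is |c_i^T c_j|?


Inner product: -2*0 + 0*-3 + 1*0 + -2*-3
Products: [0, 0, 0, 6]
Sum = 6.
|dot| = 6.

6


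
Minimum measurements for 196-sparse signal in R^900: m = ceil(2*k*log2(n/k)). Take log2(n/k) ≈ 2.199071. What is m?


log2(n/k) = log2(900/196) ≈ 2.199071.
2*k*log2(n/k) ≈ 2*196*2.199071 = 862.035832.
m = ceil(862.035832) = 863.

863


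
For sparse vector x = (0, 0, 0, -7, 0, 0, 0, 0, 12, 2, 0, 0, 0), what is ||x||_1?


Non-zero entries: [(3, -7), (8, 12), (9, 2)]
Absolute values: [7, 12, 2]
||x||_1 = sum = 21.

21


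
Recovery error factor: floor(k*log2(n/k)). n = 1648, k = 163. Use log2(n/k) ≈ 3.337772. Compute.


log2(n/k) = log2(1648/163) ≈ 3.337772.
k*log2(n/k) ≈ 163*3.337772 = 544.056836.
floor(544.056836) = 544.

544


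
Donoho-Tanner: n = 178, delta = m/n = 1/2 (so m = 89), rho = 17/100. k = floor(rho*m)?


m = 1/2*178 = 89.
rho = 17/100.
rho*m = 17/100*89 = 15.13.
k = floor(15.13) = 15.

15


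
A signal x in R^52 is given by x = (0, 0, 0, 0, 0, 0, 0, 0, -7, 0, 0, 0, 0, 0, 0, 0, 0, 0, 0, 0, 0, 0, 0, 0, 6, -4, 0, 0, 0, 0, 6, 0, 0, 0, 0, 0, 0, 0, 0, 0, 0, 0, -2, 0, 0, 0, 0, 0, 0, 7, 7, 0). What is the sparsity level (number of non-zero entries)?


Non-zero positions: [8, 24, 25, 30, 42, 49, 50].
Sparsity = 7.

7


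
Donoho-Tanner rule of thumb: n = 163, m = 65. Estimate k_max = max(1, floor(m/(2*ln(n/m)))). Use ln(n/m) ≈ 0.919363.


n/m = 163/65.
ln(n/m) ≈ 0.919363.
2*ln(n/m) ≈ 1.838726.
m/(2*ln(n/m)) ≈ 65/1.838726 ≈ 35.3506.
floor = 35.
k_max = max(1, 35) = 35.

35


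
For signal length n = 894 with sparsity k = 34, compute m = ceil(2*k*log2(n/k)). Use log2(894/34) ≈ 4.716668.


log2(n/k) = log2(894/34) ≈ 4.716668.
2*k*log2(n/k) ≈ 2*34*4.716668 = 320.733424.
m = ceil(320.733424) = 321.

321


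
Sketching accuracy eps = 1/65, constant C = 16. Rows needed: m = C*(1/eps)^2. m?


1/eps = 65.
(1/eps)^2 = 4225.
m = 16*4225 = 67600.

67600


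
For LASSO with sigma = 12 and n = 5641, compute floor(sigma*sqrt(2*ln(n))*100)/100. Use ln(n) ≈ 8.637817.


ln(5641) ≈ 8.637817.
2*ln(n) ≈ 17.275634.
sqrt(2*ln(n)) ≈ sqrt(17.275634) ≈ 4.156397.
lambda ≈ 12*4.156397 = 49.876764.
floor(lambda*100)/100 = 49.87.

49.87


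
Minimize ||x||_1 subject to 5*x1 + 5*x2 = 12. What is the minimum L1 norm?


Axis intercepts:
  x1 = 12/5, x2 = 0: L1 = 12/5
  x1 = 0, x2 = 12/5: L1 = 12/5
x* = (12/5, 0)
||x*||_1 = 12/5.

12/5


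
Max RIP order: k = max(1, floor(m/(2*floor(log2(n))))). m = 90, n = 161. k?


floor(log2(161)) = 7.
2*7 = 14.
m/(2*floor(log2(n))) = 90/14 ≈ 6.4286.
floor = 6.
k = max(1, 6) = 6.

6


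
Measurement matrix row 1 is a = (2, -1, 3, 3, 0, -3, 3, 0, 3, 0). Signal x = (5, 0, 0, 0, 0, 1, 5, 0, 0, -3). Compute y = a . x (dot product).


Non-zero terms: ['2*5', '-3*1', '3*5', '0*-3']
Products: [10, -3, 15, 0]
y = sum = 22.

22


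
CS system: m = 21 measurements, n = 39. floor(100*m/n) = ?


100*m/n = 100*21/39 ≈ 53.8462.
floor = 53.

53


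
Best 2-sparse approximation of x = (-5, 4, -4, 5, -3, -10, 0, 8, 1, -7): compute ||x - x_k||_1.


Sorted |x_i| descending: [10, 8, 7, 5, 5, 4, 4, 3, 1, 0]
Keep top 2: [10, 8]
Tail entries: [7, 5, 5, 4, 4, 3, 1, 0]
L1 error = sum of tail = 29.

29


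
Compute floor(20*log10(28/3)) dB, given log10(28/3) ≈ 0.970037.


||x||/||e|| = 28/3.
log10(28/3) ≈ 0.970037.
20*log10(||x||/||e||) ≈ 20*0.970037 = 19.40074.
floor(19.40074) = 19.

19


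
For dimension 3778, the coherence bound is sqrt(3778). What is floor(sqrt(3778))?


61^2 = 3721 <= 3778 < 3844 = 62^2, so 61 <= sqrt(3778) < 62.
floor(sqrt(3778)) = 61.

61


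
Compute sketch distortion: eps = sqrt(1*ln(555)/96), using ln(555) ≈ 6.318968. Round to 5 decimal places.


ln(555) ≈ 6.318968.
1*ln(N)/m ≈ 1*6.318968/96 ≈ 0.06582258.
eps = sqrt(0.06582258) ≈ 0.2565591 ≈ 0.25656.

0.25656


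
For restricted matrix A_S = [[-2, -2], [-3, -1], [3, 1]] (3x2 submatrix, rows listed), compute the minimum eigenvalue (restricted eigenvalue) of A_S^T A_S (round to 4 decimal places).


A_S^T A_S = [[22, 10], [10, 6]].
trace = 28.
det = 32.
disc = trace^2 - 4*det = 784 - 4*32 = 656.
sqrt(656) ≈ 25.612497.
lam_min = (28 - sqrt(656))/2 ≈ (28 - 25.612497)/2 = 1.1937515 ≈ 1.1938.

1.1938


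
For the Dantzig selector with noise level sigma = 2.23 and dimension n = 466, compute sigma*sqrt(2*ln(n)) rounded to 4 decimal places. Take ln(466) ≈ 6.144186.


ln(466) ≈ 6.144186.
2*ln(n) ≈ 12.288372.
sqrt(2*ln(n)) ≈ sqrt(12.288372) ≈ 3.505477.
threshold ≈ 2.23*3.505477 = 7.81721371 ≈ 7.8172.

7.8172


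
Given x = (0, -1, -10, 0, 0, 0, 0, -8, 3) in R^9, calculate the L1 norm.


Non-zero entries: [(1, -1), (2, -10), (7, -8), (8, 3)]
Absolute values: [1, 10, 8, 3]
||x||_1 = sum = 22.

22


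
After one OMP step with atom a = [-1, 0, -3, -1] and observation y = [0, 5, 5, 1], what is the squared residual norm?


a^T a = 11.
a^T y = -16.
coeff = -16/11 = -16/11.
||r||^2 = 305/11.

305/11


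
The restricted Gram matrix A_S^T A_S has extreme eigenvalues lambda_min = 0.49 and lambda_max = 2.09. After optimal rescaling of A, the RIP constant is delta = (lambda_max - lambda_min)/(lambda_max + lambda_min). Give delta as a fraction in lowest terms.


lambda_max - lambda_min = 2.09 - 0.49 = 1.60.
lambda_max + lambda_min = 2.09 + 0.49 = 2.58.
delta = 1.60/2.58 = 160/258 = 80/129.

80/129


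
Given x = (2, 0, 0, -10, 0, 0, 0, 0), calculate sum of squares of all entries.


Non-zero entries: [(0, 2), (3, -10)]
Squares: [4, 100]
||x||_2^2 = sum = 104.

104
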